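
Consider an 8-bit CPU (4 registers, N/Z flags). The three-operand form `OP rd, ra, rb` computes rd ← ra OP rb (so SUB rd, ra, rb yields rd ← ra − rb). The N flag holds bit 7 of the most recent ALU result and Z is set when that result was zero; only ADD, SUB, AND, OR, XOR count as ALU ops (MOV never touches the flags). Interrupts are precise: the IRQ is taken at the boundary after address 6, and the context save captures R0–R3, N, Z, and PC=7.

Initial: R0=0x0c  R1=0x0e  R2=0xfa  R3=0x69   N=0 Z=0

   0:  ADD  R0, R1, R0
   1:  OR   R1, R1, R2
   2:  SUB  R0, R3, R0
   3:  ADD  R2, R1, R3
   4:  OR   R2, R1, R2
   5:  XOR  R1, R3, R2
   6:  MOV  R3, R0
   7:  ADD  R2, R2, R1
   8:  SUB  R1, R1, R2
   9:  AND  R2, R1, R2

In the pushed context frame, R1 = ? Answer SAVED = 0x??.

after  0: R0=0x1a R1=0x0e R2=0xfa R3=0x69  N=0 Z=0
after  1: R0=0x1a R1=0xfe R2=0xfa R3=0x69  N=1 Z=0
after  2: R0=0x4f R1=0xfe R2=0xfa R3=0x69  N=0 Z=0
after  3: R0=0x4f R1=0xfe R2=0x67 R3=0x69  N=0 Z=0
after  4: R0=0x4f R1=0xfe R2=0xff R3=0x69  N=1 Z=0
after  5: R0=0x4f R1=0x96 R2=0xff R3=0x69  N=1 Z=0
after  6: R0=0x4f R1=0x96 R2=0xff R3=0x4f  N=1 Z=0
-- IRQ taken; context saved, return-PC = 7 --

SAVED = 0x96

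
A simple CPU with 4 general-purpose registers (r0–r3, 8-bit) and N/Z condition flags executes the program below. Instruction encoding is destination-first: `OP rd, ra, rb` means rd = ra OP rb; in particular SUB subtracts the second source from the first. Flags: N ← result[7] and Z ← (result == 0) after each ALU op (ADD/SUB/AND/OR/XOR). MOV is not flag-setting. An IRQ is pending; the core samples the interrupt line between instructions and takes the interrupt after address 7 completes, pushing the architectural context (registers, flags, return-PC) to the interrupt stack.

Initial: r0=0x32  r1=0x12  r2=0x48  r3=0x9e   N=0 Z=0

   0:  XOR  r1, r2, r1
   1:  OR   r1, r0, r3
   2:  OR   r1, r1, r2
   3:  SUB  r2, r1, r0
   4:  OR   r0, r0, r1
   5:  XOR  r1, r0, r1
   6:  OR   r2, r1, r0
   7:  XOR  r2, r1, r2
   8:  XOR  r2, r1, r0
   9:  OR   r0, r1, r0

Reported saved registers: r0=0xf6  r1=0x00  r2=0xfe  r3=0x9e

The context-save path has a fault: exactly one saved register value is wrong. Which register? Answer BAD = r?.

after  0: r0=0x32 r1=0x5a r2=0x48 r3=0x9e  N=0 Z=0
after  1: r0=0x32 r1=0xbe r2=0x48 r3=0x9e  N=1 Z=0
after  2: r0=0x32 r1=0xfe r2=0x48 r3=0x9e  N=1 Z=0
after  3: r0=0x32 r1=0xfe r2=0xcc r3=0x9e  N=1 Z=0
after  4: r0=0xfe r1=0xfe r2=0xcc r3=0x9e  N=1 Z=0
after  5: r0=0xfe r1=0x00 r2=0xcc r3=0x9e  N=0 Z=1
after  6: r0=0xfe r1=0x00 r2=0xfe r3=0x9e  N=1 Z=0
after  7: r0=0xfe r1=0x00 r2=0xfe r3=0x9e  N=1 Z=0
-- IRQ taken; context saved, return-PC = 8 --
mismatch: r0: reported 0xf6 vs actual 0xfe

BAD = r0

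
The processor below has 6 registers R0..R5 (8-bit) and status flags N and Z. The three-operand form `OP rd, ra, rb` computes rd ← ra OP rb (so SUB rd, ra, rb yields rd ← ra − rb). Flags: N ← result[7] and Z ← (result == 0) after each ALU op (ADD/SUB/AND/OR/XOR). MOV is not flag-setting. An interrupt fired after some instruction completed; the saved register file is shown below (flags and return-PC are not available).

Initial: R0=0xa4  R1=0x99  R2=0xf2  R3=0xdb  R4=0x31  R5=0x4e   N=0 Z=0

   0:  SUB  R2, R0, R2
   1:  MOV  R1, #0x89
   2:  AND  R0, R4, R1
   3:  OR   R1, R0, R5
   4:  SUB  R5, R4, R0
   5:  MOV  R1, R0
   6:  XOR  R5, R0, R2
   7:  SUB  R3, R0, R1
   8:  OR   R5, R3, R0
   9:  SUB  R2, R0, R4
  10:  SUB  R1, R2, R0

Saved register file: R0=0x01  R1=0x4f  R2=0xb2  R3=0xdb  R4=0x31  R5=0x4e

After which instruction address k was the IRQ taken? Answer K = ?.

K = 3

after  0: R0=0xa4 R1=0x99 R2=0xb2 R3=0xdb R4=0x31 R5=0x4e  N=1 Z=0
after  1: R0=0xa4 R1=0x89 R2=0xb2 R3=0xdb R4=0x31 R5=0x4e  N=1 Z=0
after  2: R0=0x01 R1=0x89 R2=0xb2 R3=0xdb R4=0x31 R5=0x4e  N=0 Z=0
after  3: R0=0x01 R1=0x4f R2=0xb2 R3=0xdb R4=0x31 R5=0x4e  N=0 Z=0
-- IRQ taken; context saved, return-PC = 4 --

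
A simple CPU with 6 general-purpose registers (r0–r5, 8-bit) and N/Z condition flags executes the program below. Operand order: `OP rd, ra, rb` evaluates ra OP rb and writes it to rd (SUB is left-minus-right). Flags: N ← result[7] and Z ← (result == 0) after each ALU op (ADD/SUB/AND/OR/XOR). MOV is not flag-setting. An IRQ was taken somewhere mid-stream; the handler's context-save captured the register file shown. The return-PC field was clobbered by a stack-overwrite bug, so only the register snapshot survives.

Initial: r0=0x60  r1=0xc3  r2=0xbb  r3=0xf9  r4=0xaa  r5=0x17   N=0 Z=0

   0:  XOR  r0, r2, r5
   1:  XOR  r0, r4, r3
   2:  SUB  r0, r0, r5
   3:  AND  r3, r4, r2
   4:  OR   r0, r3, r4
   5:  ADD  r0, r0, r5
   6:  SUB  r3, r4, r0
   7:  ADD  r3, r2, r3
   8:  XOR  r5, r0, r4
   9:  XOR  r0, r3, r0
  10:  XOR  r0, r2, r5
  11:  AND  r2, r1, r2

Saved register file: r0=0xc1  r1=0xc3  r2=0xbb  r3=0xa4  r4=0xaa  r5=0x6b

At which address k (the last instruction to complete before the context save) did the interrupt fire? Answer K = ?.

K = 8

after  0: r0=0xac r1=0xc3 r2=0xbb r3=0xf9 r4=0xaa r5=0x17  N=1 Z=0
after  1: r0=0x53 r1=0xc3 r2=0xbb r3=0xf9 r4=0xaa r5=0x17  N=0 Z=0
after  2: r0=0x3c r1=0xc3 r2=0xbb r3=0xf9 r4=0xaa r5=0x17  N=0 Z=0
after  3: r0=0x3c r1=0xc3 r2=0xbb r3=0xaa r4=0xaa r5=0x17  N=1 Z=0
after  4: r0=0xaa r1=0xc3 r2=0xbb r3=0xaa r4=0xaa r5=0x17  N=1 Z=0
after  5: r0=0xc1 r1=0xc3 r2=0xbb r3=0xaa r4=0xaa r5=0x17  N=1 Z=0
after  6: r0=0xc1 r1=0xc3 r2=0xbb r3=0xe9 r4=0xaa r5=0x17  N=1 Z=0
after  7: r0=0xc1 r1=0xc3 r2=0xbb r3=0xa4 r4=0xaa r5=0x17  N=1 Z=0
after  8: r0=0xc1 r1=0xc3 r2=0xbb r3=0xa4 r4=0xaa r5=0x6b  N=0 Z=0
-- IRQ taken; context saved, return-PC = 9 --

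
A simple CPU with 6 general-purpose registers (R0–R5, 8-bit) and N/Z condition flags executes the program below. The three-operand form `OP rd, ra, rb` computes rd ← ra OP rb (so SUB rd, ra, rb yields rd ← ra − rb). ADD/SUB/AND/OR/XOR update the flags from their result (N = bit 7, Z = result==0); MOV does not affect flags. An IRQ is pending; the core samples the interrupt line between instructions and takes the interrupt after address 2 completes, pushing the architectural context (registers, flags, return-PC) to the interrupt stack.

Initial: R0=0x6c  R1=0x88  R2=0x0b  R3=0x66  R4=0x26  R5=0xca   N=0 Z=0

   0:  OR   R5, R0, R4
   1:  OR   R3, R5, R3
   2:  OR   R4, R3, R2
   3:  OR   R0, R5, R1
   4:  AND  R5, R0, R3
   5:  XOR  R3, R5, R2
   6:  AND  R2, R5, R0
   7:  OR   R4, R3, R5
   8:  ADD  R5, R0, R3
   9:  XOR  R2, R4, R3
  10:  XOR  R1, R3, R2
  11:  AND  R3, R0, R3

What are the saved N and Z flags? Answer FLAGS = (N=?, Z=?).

FLAGS = (N=0, Z=0)

after  0: R0=0x6c R1=0x88 R2=0x0b R3=0x66 R4=0x26 R5=0x6e  N=0 Z=0
after  1: R0=0x6c R1=0x88 R2=0x0b R3=0x6e R4=0x26 R5=0x6e  N=0 Z=0
after  2: R0=0x6c R1=0x88 R2=0x0b R3=0x6e R4=0x6f R5=0x6e  N=0 Z=0
-- IRQ taken; context saved, return-PC = 3 --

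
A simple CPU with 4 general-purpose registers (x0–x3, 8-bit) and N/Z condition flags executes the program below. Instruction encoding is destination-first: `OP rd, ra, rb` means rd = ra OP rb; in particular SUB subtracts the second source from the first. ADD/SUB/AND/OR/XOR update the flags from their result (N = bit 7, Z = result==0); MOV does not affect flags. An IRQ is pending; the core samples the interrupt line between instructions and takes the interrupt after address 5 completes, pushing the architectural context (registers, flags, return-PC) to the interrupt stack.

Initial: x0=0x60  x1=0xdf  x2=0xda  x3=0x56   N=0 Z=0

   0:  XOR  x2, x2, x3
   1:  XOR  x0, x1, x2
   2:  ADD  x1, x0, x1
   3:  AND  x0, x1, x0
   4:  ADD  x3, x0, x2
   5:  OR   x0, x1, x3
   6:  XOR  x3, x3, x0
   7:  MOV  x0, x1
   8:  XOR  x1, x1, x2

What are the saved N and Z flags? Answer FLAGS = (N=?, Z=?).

FLAGS = (N=1, Z=0)

after  0: x0=0x60 x1=0xdf x2=0x8c x3=0x56  N=1 Z=0
after  1: x0=0x53 x1=0xdf x2=0x8c x3=0x56  N=0 Z=0
after  2: x0=0x53 x1=0x32 x2=0x8c x3=0x56  N=0 Z=0
after  3: x0=0x12 x1=0x32 x2=0x8c x3=0x56  N=0 Z=0
after  4: x0=0x12 x1=0x32 x2=0x8c x3=0x9e  N=1 Z=0
after  5: x0=0xbe x1=0x32 x2=0x8c x3=0x9e  N=1 Z=0
-- IRQ taken; context saved, return-PC = 6 --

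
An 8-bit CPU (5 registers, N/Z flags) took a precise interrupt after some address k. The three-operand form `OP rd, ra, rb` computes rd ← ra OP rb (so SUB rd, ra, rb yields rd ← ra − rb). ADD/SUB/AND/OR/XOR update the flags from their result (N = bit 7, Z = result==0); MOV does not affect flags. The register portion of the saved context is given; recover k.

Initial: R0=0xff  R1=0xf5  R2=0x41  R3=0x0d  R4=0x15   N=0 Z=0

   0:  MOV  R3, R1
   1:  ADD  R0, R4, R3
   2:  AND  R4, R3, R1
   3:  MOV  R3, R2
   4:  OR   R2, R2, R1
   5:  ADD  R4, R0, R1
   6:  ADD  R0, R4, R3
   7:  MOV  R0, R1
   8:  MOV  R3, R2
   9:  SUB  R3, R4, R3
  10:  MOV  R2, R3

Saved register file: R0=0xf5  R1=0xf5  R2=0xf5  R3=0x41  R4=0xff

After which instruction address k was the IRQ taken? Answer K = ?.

K = 7

after  0: R0=0xff R1=0xf5 R2=0x41 R3=0xf5 R4=0x15  N=0 Z=0
after  1: R0=0x0a R1=0xf5 R2=0x41 R3=0xf5 R4=0x15  N=0 Z=0
after  2: R0=0x0a R1=0xf5 R2=0x41 R3=0xf5 R4=0xf5  N=1 Z=0
after  3: R0=0x0a R1=0xf5 R2=0x41 R3=0x41 R4=0xf5  N=1 Z=0
after  4: R0=0x0a R1=0xf5 R2=0xf5 R3=0x41 R4=0xf5  N=1 Z=0
after  5: R0=0x0a R1=0xf5 R2=0xf5 R3=0x41 R4=0xff  N=1 Z=0
after  6: R0=0x40 R1=0xf5 R2=0xf5 R3=0x41 R4=0xff  N=0 Z=0
after  7: R0=0xf5 R1=0xf5 R2=0xf5 R3=0x41 R4=0xff  N=0 Z=0
-- IRQ taken; context saved, return-PC = 8 --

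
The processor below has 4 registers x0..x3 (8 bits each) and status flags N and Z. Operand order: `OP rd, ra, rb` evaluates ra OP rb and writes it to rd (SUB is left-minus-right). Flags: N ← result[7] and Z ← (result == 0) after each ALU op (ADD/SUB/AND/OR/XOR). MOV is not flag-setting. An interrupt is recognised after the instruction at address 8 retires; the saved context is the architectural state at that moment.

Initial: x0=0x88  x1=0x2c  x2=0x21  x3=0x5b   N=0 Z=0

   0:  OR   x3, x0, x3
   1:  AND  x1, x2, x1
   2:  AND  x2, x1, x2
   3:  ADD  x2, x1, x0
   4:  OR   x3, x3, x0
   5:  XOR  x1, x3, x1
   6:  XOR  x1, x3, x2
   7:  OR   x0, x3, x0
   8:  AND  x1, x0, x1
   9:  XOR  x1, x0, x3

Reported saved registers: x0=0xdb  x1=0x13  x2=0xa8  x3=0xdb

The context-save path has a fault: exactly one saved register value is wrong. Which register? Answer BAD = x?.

after  0: x0=0x88 x1=0x2c x2=0x21 x3=0xdb  N=1 Z=0
after  1: x0=0x88 x1=0x20 x2=0x21 x3=0xdb  N=0 Z=0
after  2: x0=0x88 x1=0x20 x2=0x20 x3=0xdb  N=0 Z=0
after  3: x0=0x88 x1=0x20 x2=0xa8 x3=0xdb  N=1 Z=0
after  4: x0=0x88 x1=0x20 x2=0xa8 x3=0xdb  N=1 Z=0
after  5: x0=0x88 x1=0xfb x2=0xa8 x3=0xdb  N=1 Z=0
after  6: x0=0x88 x1=0x73 x2=0xa8 x3=0xdb  N=0 Z=0
after  7: x0=0xdb x1=0x73 x2=0xa8 x3=0xdb  N=1 Z=0
after  8: x0=0xdb x1=0x53 x2=0xa8 x3=0xdb  N=0 Z=0
-- IRQ taken; context saved, return-PC = 9 --
mismatch: x1: reported 0x13 vs actual 0x53

BAD = x1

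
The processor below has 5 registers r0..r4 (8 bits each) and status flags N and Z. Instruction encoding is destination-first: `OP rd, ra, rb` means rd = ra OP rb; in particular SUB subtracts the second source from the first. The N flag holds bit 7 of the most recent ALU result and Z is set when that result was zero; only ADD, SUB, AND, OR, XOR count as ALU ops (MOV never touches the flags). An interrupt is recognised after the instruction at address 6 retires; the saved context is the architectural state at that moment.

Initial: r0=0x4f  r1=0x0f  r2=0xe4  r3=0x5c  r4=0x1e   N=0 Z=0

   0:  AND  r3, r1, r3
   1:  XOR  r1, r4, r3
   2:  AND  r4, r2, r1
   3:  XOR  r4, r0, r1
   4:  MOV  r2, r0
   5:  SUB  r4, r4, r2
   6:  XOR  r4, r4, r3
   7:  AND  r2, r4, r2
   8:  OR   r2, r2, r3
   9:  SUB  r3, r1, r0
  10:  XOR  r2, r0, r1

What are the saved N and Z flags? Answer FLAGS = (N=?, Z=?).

FLAGS = (N=0, Z=0)

after  0: r0=0x4f r1=0x0f r2=0xe4 r3=0x0c r4=0x1e  N=0 Z=0
after  1: r0=0x4f r1=0x12 r2=0xe4 r3=0x0c r4=0x1e  N=0 Z=0
after  2: r0=0x4f r1=0x12 r2=0xe4 r3=0x0c r4=0x00  N=0 Z=1
after  3: r0=0x4f r1=0x12 r2=0xe4 r3=0x0c r4=0x5d  N=0 Z=0
after  4: r0=0x4f r1=0x12 r2=0x4f r3=0x0c r4=0x5d  N=0 Z=0
after  5: r0=0x4f r1=0x12 r2=0x4f r3=0x0c r4=0x0e  N=0 Z=0
after  6: r0=0x4f r1=0x12 r2=0x4f r3=0x0c r4=0x02  N=0 Z=0
-- IRQ taken; context saved, return-PC = 7 --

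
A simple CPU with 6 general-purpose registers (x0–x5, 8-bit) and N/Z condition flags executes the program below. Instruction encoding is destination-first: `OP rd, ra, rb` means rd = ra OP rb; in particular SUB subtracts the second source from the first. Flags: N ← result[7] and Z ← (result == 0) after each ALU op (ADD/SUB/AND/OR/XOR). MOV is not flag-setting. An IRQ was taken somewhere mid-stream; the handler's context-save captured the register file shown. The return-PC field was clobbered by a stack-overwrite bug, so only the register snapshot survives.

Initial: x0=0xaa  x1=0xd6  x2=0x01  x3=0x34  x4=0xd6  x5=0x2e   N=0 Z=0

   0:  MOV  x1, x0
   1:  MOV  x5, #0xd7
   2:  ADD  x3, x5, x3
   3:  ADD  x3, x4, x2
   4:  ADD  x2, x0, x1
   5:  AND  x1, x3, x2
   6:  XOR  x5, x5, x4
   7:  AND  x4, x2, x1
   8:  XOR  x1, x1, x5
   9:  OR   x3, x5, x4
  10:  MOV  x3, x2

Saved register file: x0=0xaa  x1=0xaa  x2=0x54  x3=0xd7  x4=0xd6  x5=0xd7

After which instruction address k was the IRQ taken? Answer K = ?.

K = 4

after  0: x0=0xaa x1=0xaa x2=0x01 x3=0x34 x4=0xd6 x5=0x2e  N=0 Z=0
after  1: x0=0xaa x1=0xaa x2=0x01 x3=0x34 x4=0xd6 x5=0xd7  N=0 Z=0
after  2: x0=0xaa x1=0xaa x2=0x01 x3=0x0b x4=0xd6 x5=0xd7  N=0 Z=0
after  3: x0=0xaa x1=0xaa x2=0x01 x3=0xd7 x4=0xd6 x5=0xd7  N=1 Z=0
after  4: x0=0xaa x1=0xaa x2=0x54 x3=0xd7 x4=0xd6 x5=0xd7  N=0 Z=0
-- IRQ taken; context saved, return-PC = 5 --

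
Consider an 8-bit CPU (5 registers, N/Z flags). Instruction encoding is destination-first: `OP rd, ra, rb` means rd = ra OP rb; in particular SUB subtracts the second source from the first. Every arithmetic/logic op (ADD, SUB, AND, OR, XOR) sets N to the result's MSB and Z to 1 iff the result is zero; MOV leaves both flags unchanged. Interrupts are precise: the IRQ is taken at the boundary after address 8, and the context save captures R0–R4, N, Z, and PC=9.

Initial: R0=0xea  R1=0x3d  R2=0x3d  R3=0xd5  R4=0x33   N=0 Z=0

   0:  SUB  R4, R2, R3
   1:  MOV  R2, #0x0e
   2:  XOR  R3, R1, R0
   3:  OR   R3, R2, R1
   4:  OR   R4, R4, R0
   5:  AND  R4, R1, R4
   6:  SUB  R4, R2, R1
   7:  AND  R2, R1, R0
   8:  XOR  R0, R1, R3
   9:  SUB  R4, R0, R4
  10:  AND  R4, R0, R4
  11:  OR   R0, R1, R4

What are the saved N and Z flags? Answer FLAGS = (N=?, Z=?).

FLAGS = (N=0, Z=0)

after  0: R0=0xea R1=0x3d R2=0x3d R3=0xd5 R4=0x68  N=0 Z=0
after  1: R0=0xea R1=0x3d R2=0x0e R3=0xd5 R4=0x68  N=0 Z=0
after  2: R0=0xea R1=0x3d R2=0x0e R3=0xd7 R4=0x68  N=1 Z=0
after  3: R0=0xea R1=0x3d R2=0x0e R3=0x3f R4=0x68  N=0 Z=0
after  4: R0=0xea R1=0x3d R2=0x0e R3=0x3f R4=0xea  N=1 Z=0
after  5: R0=0xea R1=0x3d R2=0x0e R3=0x3f R4=0x28  N=0 Z=0
after  6: R0=0xea R1=0x3d R2=0x0e R3=0x3f R4=0xd1  N=1 Z=0
after  7: R0=0xea R1=0x3d R2=0x28 R3=0x3f R4=0xd1  N=0 Z=0
after  8: R0=0x02 R1=0x3d R2=0x28 R3=0x3f R4=0xd1  N=0 Z=0
-- IRQ taken; context saved, return-PC = 9 --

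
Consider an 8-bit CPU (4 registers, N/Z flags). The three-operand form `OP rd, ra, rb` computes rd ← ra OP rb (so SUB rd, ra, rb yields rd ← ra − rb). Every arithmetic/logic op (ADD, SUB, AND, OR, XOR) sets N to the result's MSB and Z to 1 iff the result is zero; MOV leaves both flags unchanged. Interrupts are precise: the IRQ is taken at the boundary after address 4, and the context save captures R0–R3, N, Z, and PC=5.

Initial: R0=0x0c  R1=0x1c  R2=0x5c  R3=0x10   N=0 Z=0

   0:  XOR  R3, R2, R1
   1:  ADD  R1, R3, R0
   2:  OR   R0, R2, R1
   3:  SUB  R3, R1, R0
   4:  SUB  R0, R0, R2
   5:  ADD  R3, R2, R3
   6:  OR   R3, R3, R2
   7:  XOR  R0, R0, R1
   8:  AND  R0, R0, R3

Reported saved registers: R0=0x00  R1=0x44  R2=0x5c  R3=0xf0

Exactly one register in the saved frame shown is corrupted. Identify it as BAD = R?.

after  0: R0=0x0c R1=0x1c R2=0x5c R3=0x40  N=0 Z=0
after  1: R0=0x0c R1=0x4c R2=0x5c R3=0x40  N=0 Z=0
after  2: R0=0x5c R1=0x4c R2=0x5c R3=0x40  N=0 Z=0
after  3: R0=0x5c R1=0x4c R2=0x5c R3=0xf0  N=1 Z=0
after  4: R0=0x00 R1=0x4c R2=0x5c R3=0xf0  N=0 Z=1
-- IRQ taken; context saved, return-PC = 5 --
mismatch: R1: reported 0x44 vs actual 0x4c

BAD = R1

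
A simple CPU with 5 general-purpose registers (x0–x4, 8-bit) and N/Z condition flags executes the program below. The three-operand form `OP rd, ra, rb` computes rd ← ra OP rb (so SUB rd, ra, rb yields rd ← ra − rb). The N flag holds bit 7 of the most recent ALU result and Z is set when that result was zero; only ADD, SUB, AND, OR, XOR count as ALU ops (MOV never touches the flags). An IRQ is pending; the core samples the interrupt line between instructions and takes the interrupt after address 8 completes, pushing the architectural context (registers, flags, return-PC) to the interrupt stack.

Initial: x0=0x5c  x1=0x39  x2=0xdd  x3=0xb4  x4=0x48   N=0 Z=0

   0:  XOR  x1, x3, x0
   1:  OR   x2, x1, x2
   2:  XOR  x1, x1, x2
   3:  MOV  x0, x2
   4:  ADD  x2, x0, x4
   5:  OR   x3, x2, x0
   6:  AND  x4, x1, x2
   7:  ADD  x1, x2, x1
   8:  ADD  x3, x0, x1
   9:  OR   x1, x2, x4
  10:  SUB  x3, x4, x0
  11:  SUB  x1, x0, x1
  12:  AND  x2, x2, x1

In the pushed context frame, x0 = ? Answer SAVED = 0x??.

after  0: x0=0x5c x1=0xe8 x2=0xdd x3=0xb4 x4=0x48  N=1 Z=0
after  1: x0=0x5c x1=0xe8 x2=0xfd x3=0xb4 x4=0x48  N=1 Z=0
after  2: x0=0x5c x1=0x15 x2=0xfd x3=0xb4 x4=0x48  N=0 Z=0
after  3: x0=0xfd x1=0x15 x2=0xfd x3=0xb4 x4=0x48  N=0 Z=0
after  4: x0=0xfd x1=0x15 x2=0x45 x3=0xb4 x4=0x48  N=0 Z=0
after  5: x0=0xfd x1=0x15 x2=0x45 x3=0xfd x4=0x48  N=1 Z=0
after  6: x0=0xfd x1=0x15 x2=0x45 x3=0xfd x4=0x05  N=0 Z=0
after  7: x0=0xfd x1=0x5a x2=0x45 x3=0xfd x4=0x05  N=0 Z=0
after  8: x0=0xfd x1=0x5a x2=0x45 x3=0x57 x4=0x05  N=0 Z=0
-- IRQ taken; context saved, return-PC = 9 --

SAVED = 0xfd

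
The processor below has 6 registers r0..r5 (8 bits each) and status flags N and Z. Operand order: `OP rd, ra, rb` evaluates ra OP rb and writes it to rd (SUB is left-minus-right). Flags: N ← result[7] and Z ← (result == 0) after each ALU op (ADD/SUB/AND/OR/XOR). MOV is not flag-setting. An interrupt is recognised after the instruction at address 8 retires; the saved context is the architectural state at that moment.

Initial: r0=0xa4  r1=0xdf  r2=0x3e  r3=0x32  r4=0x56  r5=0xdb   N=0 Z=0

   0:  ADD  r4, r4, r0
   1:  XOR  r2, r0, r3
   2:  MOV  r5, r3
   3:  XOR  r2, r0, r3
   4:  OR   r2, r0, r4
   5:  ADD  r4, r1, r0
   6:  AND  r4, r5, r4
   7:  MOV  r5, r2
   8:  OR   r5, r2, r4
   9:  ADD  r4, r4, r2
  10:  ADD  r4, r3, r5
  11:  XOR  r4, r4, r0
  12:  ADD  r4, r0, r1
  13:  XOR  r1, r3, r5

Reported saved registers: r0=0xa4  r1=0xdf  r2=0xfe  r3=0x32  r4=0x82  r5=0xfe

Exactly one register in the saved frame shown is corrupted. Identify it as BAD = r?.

BAD = r4

after  0: r0=0xa4 r1=0xdf r2=0x3e r3=0x32 r4=0xfa r5=0xdb  N=1 Z=0
after  1: r0=0xa4 r1=0xdf r2=0x96 r3=0x32 r4=0xfa r5=0xdb  N=1 Z=0
after  2: r0=0xa4 r1=0xdf r2=0x96 r3=0x32 r4=0xfa r5=0x32  N=1 Z=0
after  3: r0=0xa4 r1=0xdf r2=0x96 r3=0x32 r4=0xfa r5=0x32  N=1 Z=0
after  4: r0=0xa4 r1=0xdf r2=0xfe r3=0x32 r4=0xfa r5=0x32  N=1 Z=0
after  5: r0=0xa4 r1=0xdf r2=0xfe r3=0x32 r4=0x83 r5=0x32  N=1 Z=0
after  6: r0=0xa4 r1=0xdf r2=0xfe r3=0x32 r4=0x02 r5=0x32  N=0 Z=0
after  7: r0=0xa4 r1=0xdf r2=0xfe r3=0x32 r4=0x02 r5=0xfe  N=0 Z=0
after  8: r0=0xa4 r1=0xdf r2=0xfe r3=0x32 r4=0x02 r5=0xfe  N=1 Z=0
-- IRQ taken; context saved, return-PC = 9 --
mismatch: r4: reported 0x82 vs actual 0x02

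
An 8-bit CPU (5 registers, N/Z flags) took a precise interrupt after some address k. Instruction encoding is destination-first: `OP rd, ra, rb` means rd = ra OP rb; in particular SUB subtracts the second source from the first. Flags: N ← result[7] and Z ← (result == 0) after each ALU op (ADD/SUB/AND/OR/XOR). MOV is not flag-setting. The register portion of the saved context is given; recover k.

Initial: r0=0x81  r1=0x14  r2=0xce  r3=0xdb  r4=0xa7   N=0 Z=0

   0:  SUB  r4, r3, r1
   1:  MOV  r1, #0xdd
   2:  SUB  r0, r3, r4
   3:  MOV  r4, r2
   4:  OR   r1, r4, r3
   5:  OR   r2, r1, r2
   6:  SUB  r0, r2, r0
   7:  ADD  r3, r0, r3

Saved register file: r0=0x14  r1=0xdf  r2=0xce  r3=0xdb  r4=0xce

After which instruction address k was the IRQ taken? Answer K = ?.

after  0: r0=0x81 r1=0x14 r2=0xce r3=0xdb r4=0xc7  N=1 Z=0
after  1: r0=0x81 r1=0xdd r2=0xce r3=0xdb r4=0xc7  N=1 Z=0
after  2: r0=0x14 r1=0xdd r2=0xce r3=0xdb r4=0xc7  N=0 Z=0
after  3: r0=0x14 r1=0xdd r2=0xce r3=0xdb r4=0xce  N=0 Z=0
after  4: r0=0x14 r1=0xdf r2=0xce r3=0xdb r4=0xce  N=1 Z=0
-- IRQ taken; context saved, return-PC = 5 --

K = 4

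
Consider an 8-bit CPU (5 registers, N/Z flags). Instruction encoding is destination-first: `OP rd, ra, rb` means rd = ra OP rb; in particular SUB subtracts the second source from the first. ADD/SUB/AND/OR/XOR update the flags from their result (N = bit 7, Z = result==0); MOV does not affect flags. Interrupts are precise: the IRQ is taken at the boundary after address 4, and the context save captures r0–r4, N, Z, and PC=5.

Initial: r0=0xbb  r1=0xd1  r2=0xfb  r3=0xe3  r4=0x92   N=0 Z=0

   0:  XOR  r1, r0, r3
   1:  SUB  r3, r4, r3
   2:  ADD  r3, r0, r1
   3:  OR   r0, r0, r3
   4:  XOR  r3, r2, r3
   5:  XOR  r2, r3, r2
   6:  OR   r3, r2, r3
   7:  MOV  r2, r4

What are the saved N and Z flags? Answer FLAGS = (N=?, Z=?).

after  0: r0=0xbb r1=0x58 r2=0xfb r3=0xe3 r4=0x92  N=0 Z=0
after  1: r0=0xbb r1=0x58 r2=0xfb r3=0xaf r4=0x92  N=1 Z=0
after  2: r0=0xbb r1=0x58 r2=0xfb r3=0x13 r4=0x92  N=0 Z=0
after  3: r0=0xbb r1=0x58 r2=0xfb r3=0x13 r4=0x92  N=1 Z=0
after  4: r0=0xbb r1=0x58 r2=0xfb r3=0xe8 r4=0x92  N=1 Z=0
-- IRQ taken; context saved, return-PC = 5 --

FLAGS = (N=1, Z=0)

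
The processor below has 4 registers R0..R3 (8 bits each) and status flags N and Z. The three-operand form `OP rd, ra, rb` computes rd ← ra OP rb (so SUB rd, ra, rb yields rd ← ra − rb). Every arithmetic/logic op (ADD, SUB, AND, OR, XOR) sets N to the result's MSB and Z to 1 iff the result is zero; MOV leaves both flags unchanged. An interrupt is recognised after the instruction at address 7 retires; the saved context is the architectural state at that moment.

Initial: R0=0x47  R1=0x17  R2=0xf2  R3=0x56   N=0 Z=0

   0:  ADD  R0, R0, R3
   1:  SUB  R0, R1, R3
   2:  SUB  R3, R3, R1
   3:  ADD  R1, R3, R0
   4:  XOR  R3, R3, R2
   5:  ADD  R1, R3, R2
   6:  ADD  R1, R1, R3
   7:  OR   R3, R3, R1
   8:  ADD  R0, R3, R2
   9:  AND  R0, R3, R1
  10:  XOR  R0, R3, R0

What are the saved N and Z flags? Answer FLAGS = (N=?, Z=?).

after  0: R0=0x9d R1=0x17 R2=0xf2 R3=0x56  N=1 Z=0
after  1: R0=0xc1 R1=0x17 R2=0xf2 R3=0x56  N=1 Z=0
after  2: R0=0xc1 R1=0x17 R2=0xf2 R3=0x3f  N=0 Z=0
after  3: R0=0xc1 R1=0x00 R2=0xf2 R3=0x3f  N=0 Z=1
after  4: R0=0xc1 R1=0x00 R2=0xf2 R3=0xcd  N=1 Z=0
after  5: R0=0xc1 R1=0xbf R2=0xf2 R3=0xcd  N=1 Z=0
after  6: R0=0xc1 R1=0x8c R2=0xf2 R3=0xcd  N=1 Z=0
after  7: R0=0xc1 R1=0x8c R2=0xf2 R3=0xcd  N=1 Z=0
-- IRQ taken; context saved, return-PC = 8 --

FLAGS = (N=1, Z=0)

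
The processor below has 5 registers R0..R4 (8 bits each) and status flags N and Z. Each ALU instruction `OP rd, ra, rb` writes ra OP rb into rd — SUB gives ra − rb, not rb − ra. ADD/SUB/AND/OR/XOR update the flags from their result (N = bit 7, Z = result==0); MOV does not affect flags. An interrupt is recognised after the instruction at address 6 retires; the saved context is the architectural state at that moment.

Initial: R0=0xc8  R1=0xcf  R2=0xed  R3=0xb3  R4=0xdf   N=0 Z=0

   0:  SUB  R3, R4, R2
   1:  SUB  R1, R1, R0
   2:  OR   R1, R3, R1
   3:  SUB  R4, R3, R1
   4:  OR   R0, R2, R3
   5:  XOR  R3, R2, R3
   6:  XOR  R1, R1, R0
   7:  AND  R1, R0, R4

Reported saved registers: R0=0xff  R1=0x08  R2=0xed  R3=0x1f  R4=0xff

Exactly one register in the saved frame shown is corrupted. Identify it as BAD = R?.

BAD = R4

after  0: R0=0xc8 R1=0xcf R2=0xed R3=0xf2 R4=0xdf  N=1 Z=0
after  1: R0=0xc8 R1=0x07 R2=0xed R3=0xf2 R4=0xdf  N=0 Z=0
after  2: R0=0xc8 R1=0xf7 R2=0xed R3=0xf2 R4=0xdf  N=1 Z=0
after  3: R0=0xc8 R1=0xf7 R2=0xed R3=0xf2 R4=0xfb  N=1 Z=0
after  4: R0=0xff R1=0xf7 R2=0xed R3=0xf2 R4=0xfb  N=1 Z=0
after  5: R0=0xff R1=0xf7 R2=0xed R3=0x1f R4=0xfb  N=0 Z=0
after  6: R0=0xff R1=0x08 R2=0xed R3=0x1f R4=0xfb  N=0 Z=0
-- IRQ taken; context saved, return-PC = 7 --
mismatch: R4: reported 0xff vs actual 0xfb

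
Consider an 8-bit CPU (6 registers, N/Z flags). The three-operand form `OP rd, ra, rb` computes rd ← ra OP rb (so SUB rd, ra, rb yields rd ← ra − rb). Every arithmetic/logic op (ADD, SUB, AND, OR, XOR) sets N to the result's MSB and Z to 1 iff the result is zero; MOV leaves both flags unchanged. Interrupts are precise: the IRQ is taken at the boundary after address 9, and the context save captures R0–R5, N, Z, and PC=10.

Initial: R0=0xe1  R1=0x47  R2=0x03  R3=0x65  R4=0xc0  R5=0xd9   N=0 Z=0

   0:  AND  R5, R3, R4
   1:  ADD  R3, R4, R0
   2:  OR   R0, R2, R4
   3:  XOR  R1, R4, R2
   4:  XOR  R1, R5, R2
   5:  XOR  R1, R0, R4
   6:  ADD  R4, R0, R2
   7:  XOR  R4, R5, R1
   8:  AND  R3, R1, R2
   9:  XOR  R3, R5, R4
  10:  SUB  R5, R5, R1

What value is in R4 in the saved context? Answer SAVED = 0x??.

after  0: R0=0xe1 R1=0x47 R2=0x03 R3=0x65 R4=0xc0 R5=0x40  N=0 Z=0
after  1: R0=0xe1 R1=0x47 R2=0x03 R3=0xa1 R4=0xc0 R5=0x40  N=1 Z=0
after  2: R0=0xc3 R1=0x47 R2=0x03 R3=0xa1 R4=0xc0 R5=0x40  N=1 Z=0
after  3: R0=0xc3 R1=0xc3 R2=0x03 R3=0xa1 R4=0xc0 R5=0x40  N=1 Z=0
after  4: R0=0xc3 R1=0x43 R2=0x03 R3=0xa1 R4=0xc0 R5=0x40  N=0 Z=0
after  5: R0=0xc3 R1=0x03 R2=0x03 R3=0xa1 R4=0xc0 R5=0x40  N=0 Z=0
after  6: R0=0xc3 R1=0x03 R2=0x03 R3=0xa1 R4=0xc6 R5=0x40  N=1 Z=0
after  7: R0=0xc3 R1=0x03 R2=0x03 R3=0xa1 R4=0x43 R5=0x40  N=0 Z=0
after  8: R0=0xc3 R1=0x03 R2=0x03 R3=0x03 R4=0x43 R5=0x40  N=0 Z=0
after  9: R0=0xc3 R1=0x03 R2=0x03 R3=0x03 R4=0x43 R5=0x40  N=0 Z=0
-- IRQ taken; context saved, return-PC = 10 --

SAVED = 0x43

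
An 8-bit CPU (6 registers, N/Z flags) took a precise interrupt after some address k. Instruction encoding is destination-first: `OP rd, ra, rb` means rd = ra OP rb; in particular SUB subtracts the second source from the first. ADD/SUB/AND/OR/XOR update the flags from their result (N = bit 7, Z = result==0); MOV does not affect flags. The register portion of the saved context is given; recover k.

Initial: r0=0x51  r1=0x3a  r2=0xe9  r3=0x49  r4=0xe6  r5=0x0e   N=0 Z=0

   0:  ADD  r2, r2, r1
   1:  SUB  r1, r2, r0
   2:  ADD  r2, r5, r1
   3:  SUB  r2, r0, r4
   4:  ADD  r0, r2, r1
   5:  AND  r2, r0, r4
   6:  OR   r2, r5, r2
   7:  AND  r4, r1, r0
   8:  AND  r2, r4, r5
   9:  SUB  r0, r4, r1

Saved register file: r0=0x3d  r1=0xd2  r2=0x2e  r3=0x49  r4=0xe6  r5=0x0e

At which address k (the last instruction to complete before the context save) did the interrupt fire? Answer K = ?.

after  0: r0=0x51 r1=0x3a r2=0x23 r3=0x49 r4=0xe6 r5=0x0e  N=0 Z=0
after  1: r0=0x51 r1=0xd2 r2=0x23 r3=0x49 r4=0xe6 r5=0x0e  N=1 Z=0
after  2: r0=0x51 r1=0xd2 r2=0xe0 r3=0x49 r4=0xe6 r5=0x0e  N=1 Z=0
after  3: r0=0x51 r1=0xd2 r2=0x6b r3=0x49 r4=0xe6 r5=0x0e  N=0 Z=0
after  4: r0=0x3d r1=0xd2 r2=0x6b r3=0x49 r4=0xe6 r5=0x0e  N=0 Z=0
after  5: r0=0x3d r1=0xd2 r2=0x24 r3=0x49 r4=0xe6 r5=0x0e  N=0 Z=0
after  6: r0=0x3d r1=0xd2 r2=0x2e r3=0x49 r4=0xe6 r5=0x0e  N=0 Z=0
-- IRQ taken; context saved, return-PC = 7 --

K = 6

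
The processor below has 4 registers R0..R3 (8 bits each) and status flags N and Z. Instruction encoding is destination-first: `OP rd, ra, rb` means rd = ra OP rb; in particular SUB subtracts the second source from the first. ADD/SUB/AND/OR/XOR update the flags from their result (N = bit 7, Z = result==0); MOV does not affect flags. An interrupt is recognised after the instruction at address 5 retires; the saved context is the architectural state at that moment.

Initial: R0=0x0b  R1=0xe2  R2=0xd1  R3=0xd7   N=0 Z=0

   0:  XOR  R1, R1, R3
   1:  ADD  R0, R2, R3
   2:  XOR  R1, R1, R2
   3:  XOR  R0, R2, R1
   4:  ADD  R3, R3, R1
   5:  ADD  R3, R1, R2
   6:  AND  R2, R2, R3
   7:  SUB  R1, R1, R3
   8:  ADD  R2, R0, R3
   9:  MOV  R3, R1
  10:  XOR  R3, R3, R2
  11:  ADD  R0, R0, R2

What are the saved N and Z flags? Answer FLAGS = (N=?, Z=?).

FLAGS = (N=1, Z=0)

after  0: R0=0x0b R1=0x35 R2=0xd1 R3=0xd7  N=0 Z=0
after  1: R0=0xa8 R1=0x35 R2=0xd1 R3=0xd7  N=1 Z=0
after  2: R0=0xa8 R1=0xe4 R2=0xd1 R3=0xd7  N=1 Z=0
after  3: R0=0x35 R1=0xe4 R2=0xd1 R3=0xd7  N=0 Z=0
after  4: R0=0x35 R1=0xe4 R2=0xd1 R3=0xbb  N=1 Z=0
after  5: R0=0x35 R1=0xe4 R2=0xd1 R3=0xb5  N=1 Z=0
-- IRQ taken; context saved, return-PC = 6 --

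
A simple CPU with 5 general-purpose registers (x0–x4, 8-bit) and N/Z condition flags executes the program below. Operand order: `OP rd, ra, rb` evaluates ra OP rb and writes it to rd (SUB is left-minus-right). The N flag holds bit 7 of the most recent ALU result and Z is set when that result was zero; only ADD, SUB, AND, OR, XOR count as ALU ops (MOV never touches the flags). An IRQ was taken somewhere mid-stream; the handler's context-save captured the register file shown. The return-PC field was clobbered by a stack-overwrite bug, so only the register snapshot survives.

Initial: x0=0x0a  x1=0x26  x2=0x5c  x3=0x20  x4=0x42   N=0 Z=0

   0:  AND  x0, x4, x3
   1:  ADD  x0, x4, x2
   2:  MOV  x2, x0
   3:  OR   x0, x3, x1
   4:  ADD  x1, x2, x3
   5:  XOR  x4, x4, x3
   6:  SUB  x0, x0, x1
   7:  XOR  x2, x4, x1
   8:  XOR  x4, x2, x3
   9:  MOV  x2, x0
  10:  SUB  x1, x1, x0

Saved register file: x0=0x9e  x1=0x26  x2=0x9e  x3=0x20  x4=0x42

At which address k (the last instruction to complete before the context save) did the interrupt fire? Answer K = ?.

K = 2

after  0: x0=0x00 x1=0x26 x2=0x5c x3=0x20 x4=0x42  N=0 Z=1
after  1: x0=0x9e x1=0x26 x2=0x5c x3=0x20 x4=0x42  N=1 Z=0
after  2: x0=0x9e x1=0x26 x2=0x9e x3=0x20 x4=0x42  N=1 Z=0
-- IRQ taken; context saved, return-PC = 3 --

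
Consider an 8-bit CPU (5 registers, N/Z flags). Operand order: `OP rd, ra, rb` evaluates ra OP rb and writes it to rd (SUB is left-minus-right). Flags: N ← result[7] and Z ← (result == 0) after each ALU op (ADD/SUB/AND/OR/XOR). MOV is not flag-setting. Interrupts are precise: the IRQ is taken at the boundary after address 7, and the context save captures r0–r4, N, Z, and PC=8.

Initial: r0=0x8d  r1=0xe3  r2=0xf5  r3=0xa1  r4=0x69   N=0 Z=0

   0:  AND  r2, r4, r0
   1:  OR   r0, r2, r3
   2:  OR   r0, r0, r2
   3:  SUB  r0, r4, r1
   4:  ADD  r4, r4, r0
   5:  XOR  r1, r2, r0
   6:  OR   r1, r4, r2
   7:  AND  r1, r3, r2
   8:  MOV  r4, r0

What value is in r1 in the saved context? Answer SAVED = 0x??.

after  0: r0=0x8d r1=0xe3 r2=0x09 r3=0xa1 r4=0x69  N=0 Z=0
after  1: r0=0xa9 r1=0xe3 r2=0x09 r3=0xa1 r4=0x69  N=1 Z=0
after  2: r0=0xa9 r1=0xe3 r2=0x09 r3=0xa1 r4=0x69  N=1 Z=0
after  3: r0=0x86 r1=0xe3 r2=0x09 r3=0xa1 r4=0x69  N=1 Z=0
after  4: r0=0x86 r1=0xe3 r2=0x09 r3=0xa1 r4=0xef  N=1 Z=0
after  5: r0=0x86 r1=0x8f r2=0x09 r3=0xa1 r4=0xef  N=1 Z=0
after  6: r0=0x86 r1=0xef r2=0x09 r3=0xa1 r4=0xef  N=1 Z=0
after  7: r0=0x86 r1=0x01 r2=0x09 r3=0xa1 r4=0xef  N=0 Z=0
-- IRQ taken; context saved, return-PC = 8 --

SAVED = 0x01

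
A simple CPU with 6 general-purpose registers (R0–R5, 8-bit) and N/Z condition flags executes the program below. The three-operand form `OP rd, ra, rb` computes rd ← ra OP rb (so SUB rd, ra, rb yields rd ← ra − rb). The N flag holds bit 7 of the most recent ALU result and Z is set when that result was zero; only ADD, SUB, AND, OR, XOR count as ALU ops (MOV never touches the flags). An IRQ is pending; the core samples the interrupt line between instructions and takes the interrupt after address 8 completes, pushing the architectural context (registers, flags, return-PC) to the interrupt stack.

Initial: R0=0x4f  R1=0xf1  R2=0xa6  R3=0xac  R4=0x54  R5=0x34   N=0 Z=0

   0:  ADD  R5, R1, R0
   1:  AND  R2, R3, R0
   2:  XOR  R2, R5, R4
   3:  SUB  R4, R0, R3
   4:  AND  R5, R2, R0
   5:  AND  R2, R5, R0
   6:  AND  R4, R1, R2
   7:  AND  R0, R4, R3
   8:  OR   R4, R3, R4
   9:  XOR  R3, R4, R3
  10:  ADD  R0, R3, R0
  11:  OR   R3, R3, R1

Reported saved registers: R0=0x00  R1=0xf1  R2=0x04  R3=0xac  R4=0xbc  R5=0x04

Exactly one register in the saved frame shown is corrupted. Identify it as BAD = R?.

BAD = R4

after  0: R0=0x4f R1=0xf1 R2=0xa6 R3=0xac R4=0x54 R5=0x40  N=0 Z=0
after  1: R0=0x4f R1=0xf1 R2=0x0c R3=0xac R4=0x54 R5=0x40  N=0 Z=0
after  2: R0=0x4f R1=0xf1 R2=0x14 R3=0xac R4=0x54 R5=0x40  N=0 Z=0
after  3: R0=0x4f R1=0xf1 R2=0x14 R3=0xac R4=0xa3 R5=0x40  N=1 Z=0
after  4: R0=0x4f R1=0xf1 R2=0x14 R3=0xac R4=0xa3 R5=0x04  N=0 Z=0
after  5: R0=0x4f R1=0xf1 R2=0x04 R3=0xac R4=0xa3 R5=0x04  N=0 Z=0
after  6: R0=0x4f R1=0xf1 R2=0x04 R3=0xac R4=0x00 R5=0x04  N=0 Z=1
after  7: R0=0x00 R1=0xf1 R2=0x04 R3=0xac R4=0x00 R5=0x04  N=0 Z=1
after  8: R0=0x00 R1=0xf1 R2=0x04 R3=0xac R4=0xac R5=0x04  N=1 Z=0
-- IRQ taken; context saved, return-PC = 9 --
mismatch: R4: reported 0xbc vs actual 0xac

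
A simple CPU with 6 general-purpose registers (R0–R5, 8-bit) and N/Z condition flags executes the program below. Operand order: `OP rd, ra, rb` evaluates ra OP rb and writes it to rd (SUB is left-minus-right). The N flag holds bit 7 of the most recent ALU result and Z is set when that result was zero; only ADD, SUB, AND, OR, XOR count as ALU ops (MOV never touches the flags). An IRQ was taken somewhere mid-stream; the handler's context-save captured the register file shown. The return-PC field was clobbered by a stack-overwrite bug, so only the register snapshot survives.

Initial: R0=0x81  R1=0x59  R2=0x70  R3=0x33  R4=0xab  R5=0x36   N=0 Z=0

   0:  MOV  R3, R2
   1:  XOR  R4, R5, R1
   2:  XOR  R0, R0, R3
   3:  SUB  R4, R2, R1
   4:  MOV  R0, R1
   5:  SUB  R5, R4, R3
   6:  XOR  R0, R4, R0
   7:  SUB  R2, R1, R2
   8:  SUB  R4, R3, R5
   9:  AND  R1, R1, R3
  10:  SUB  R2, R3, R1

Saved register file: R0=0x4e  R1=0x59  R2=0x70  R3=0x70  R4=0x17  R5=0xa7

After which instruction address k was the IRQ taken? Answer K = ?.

K = 6

after  0: R0=0x81 R1=0x59 R2=0x70 R3=0x70 R4=0xab R5=0x36  N=0 Z=0
after  1: R0=0x81 R1=0x59 R2=0x70 R3=0x70 R4=0x6f R5=0x36  N=0 Z=0
after  2: R0=0xf1 R1=0x59 R2=0x70 R3=0x70 R4=0x6f R5=0x36  N=1 Z=0
after  3: R0=0xf1 R1=0x59 R2=0x70 R3=0x70 R4=0x17 R5=0x36  N=0 Z=0
after  4: R0=0x59 R1=0x59 R2=0x70 R3=0x70 R4=0x17 R5=0x36  N=0 Z=0
after  5: R0=0x59 R1=0x59 R2=0x70 R3=0x70 R4=0x17 R5=0xa7  N=1 Z=0
after  6: R0=0x4e R1=0x59 R2=0x70 R3=0x70 R4=0x17 R5=0xa7  N=0 Z=0
-- IRQ taken; context saved, return-PC = 7 --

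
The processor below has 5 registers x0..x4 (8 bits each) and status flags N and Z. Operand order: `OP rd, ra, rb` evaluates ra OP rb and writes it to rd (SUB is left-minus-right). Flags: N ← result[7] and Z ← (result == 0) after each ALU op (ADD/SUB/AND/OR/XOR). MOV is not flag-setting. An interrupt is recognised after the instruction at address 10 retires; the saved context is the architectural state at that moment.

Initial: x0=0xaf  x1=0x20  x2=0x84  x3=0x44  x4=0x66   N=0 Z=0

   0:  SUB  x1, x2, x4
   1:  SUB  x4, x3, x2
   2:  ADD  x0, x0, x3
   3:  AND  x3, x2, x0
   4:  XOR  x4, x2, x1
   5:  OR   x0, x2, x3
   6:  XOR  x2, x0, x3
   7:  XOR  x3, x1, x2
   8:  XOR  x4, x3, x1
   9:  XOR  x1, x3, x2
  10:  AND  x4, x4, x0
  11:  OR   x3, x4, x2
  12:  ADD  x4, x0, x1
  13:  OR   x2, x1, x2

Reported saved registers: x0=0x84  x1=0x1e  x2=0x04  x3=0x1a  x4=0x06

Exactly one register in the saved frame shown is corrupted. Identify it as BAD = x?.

after  0: x0=0xaf x1=0x1e x2=0x84 x3=0x44 x4=0x66  N=0 Z=0
after  1: x0=0xaf x1=0x1e x2=0x84 x3=0x44 x4=0xc0  N=1 Z=0
after  2: x0=0xf3 x1=0x1e x2=0x84 x3=0x44 x4=0xc0  N=1 Z=0
after  3: x0=0xf3 x1=0x1e x2=0x84 x3=0x80 x4=0xc0  N=1 Z=0
after  4: x0=0xf3 x1=0x1e x2=0x84 x3=0x80 x4=0x9a  N=1 Z=0
after  5: x0=0x84 x1=0x1e x2=0x84 x3=0x80 x4=0x9a  N=1 Z=0
after  6: x0=0x84 x1=0x1e x2=0x04 x3=0x80 x4=0x9a  N=0 Z=0
after  7: x0=0x84 x1=0x1e x2=0x04 x3=0x1a x4=0x9a  N=0 Z=0
after  8: x0=0x84 x1=0x1e x2=0x04 x3=0x1a x4=0x04  N=0 Z=0
after  9: x0=0x84 x1=0x1e x2=0x04 x3=0x1a x4=0x04  N=0 Z=0
after 10: x0=0x84 x1=0x1e x2=0x04 x3=0x1a x4=0x04  N=0 Z=0
-- IRQ taken; context saved, return-PC = 11 --
mismatch: x4: reported 0x06 vs actual 0x04

BAD = x4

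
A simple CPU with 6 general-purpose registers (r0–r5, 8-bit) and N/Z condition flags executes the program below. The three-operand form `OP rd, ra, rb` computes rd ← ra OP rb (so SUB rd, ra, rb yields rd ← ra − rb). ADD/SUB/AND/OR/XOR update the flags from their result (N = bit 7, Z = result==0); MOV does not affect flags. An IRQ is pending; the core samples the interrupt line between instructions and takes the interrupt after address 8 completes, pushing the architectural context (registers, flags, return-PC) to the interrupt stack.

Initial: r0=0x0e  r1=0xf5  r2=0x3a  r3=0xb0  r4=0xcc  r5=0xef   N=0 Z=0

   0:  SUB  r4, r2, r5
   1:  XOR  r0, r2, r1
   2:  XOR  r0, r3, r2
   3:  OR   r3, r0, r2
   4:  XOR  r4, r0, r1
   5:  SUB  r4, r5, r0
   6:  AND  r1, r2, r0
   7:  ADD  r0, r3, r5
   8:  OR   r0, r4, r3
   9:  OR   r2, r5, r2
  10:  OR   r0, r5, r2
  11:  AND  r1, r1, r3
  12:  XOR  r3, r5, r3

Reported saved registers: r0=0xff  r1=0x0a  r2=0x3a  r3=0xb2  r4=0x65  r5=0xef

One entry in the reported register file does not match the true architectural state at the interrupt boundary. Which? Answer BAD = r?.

after  0: r0=0x0e r1=0xf5 r2=0x3a r3=0xb0 r4=0x4b r5=0xef  N=0 Z=0
after  1: r0=0xcf r1=0xf5 r2=0x3a r3=0xb0 r4=0x4b r5=0xef  N=1 Z=0
after  2: r0=0x8a r1=0xf5 r2=0x3a r3=0xb0 r4=0x4b r5=0xef  N=1 Z=0
after  3: r0=0x8a r1=0xf5 r2=0x3a r3=0xba r4=0x4b r5=0xef  N=1 Z=0
after  4: r0=0x8a r1=0xf5 r2=0x3a r3=0xba r4=0x7f r5=0xef  N=0 Z=0
after  5: r0=0x8a r1=0xf5 r2=0x3a r3=0xba r4=0x65 r5=0xef  N=0 Z=0
after  6: r0=0x8a r1=0x0a r2=0x3a r3=0xba r4=0x65 r5=0xef  N=0 Z=0
after  7: r0=0xa9 r1=0x0a r2=0x3a r3=0xba r4=0x65 r5=0xef  N=1 Z=0
after  8: r0=0xff r1=0x0a r2=0x3a r3=0xba r4=0x65 r5=0xef  N=1 Z=0
-- IRQ taken; context saved, return-PC = 9 --
mismatch: r3: reported 0xb2 vs actual 0xba

BAD = r3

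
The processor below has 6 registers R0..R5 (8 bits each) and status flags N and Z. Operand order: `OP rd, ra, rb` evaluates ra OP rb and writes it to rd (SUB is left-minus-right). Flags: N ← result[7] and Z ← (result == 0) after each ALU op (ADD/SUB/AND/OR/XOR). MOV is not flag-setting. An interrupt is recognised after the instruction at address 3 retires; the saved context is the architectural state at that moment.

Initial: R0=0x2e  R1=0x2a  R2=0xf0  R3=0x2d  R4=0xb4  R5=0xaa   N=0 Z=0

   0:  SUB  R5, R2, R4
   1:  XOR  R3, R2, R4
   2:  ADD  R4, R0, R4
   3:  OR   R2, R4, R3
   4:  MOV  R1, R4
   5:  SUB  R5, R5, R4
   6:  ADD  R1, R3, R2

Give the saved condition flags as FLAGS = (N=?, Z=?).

after  0: R0=0x2e R1=0x2a R2=0xf0 R3=0x2d R4=0xb4 R5=0x3c  N=0 Z=0
after  1: R0=0x2e R1=0x2a R2=0xf0 R3=0x44 R4=0xb4 R5=0x3c  N=0 Z=0
after  2: R0=0x2e R1=0x2a R2=0xf0 R3=0x44 R4=0xe2 R5=0x3c  N=1 Z=0
after  3: R0=0x2e R1=0x2a R2=0xe6 R3=0x44 R4=0xe2 R5=0x3c  N=1 Z=0
-- IRQ taken; context saved, return-PC = 4 --

FLAGS = (N=1, Z=0)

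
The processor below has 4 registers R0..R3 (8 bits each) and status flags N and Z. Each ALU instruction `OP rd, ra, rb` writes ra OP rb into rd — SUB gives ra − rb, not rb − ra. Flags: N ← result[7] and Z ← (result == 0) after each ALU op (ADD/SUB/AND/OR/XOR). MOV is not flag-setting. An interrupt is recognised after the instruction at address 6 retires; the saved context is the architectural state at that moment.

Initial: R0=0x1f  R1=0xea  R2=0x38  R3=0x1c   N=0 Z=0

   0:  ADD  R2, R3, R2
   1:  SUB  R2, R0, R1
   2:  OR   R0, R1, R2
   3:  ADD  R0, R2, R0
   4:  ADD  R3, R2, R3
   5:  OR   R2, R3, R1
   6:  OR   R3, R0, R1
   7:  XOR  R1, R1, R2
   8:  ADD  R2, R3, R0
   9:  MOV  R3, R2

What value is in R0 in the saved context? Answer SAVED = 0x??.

after  0: R0=0x1f R1=0xea R2=0x54 R3=0x1c  N=0 Z=0
after  1: R0=0x1f R1=0xea R2=0x35 R3=0x1c  N=0 Z=0
after  2: R0=0xff R1=0xea R2=0x35 R3=0x1c  N=1 Z=0
after  3: R0=0x34 R1=0xea R2=0x35 R3=0x1c  N=0 Z=0
after  4: R0=0x34 R1=0xea R2=0x35 R3=0x51  N=0 Z=0
after  5: R0=0x34 R1=0xea R2=0xfb R3=0x51  N=1 Z=0
after  6: R0=0x34 R1=0xea R2=0xfb R3=0xfe  N=1 Z=0
-- IRQ taken; context saved, return-PC = 7 --

SAVED = 0x34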